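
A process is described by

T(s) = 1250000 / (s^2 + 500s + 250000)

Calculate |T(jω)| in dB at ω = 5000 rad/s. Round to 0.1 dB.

At s = jω = j5000:
quadratic: (j5000)² + 500·j5000 + 250000 = -24750000 + j2500000 → |·| ≈ 2.4876e+07, ∠ ≈ 174.23°
|T| = 1250000 / 2.4876e+07 ≈ 0.050249
Gain = 20 log₁₀(0.050249) ≈ -25.98 dB

-26.0 dB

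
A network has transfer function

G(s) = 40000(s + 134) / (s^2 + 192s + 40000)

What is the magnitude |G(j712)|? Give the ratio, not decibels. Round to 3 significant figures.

At s = jω = j712:
zero (s+134): 134 + j712 → |·| = √(134²+712²) = √524900 ≈ 724.5, ∠ = arctan(712/134) ≈ 79.34°
quadratic: (j712)² + 192·j712 + 40000 = -466944 + j136704 → |·| ≈ 4.8654e+05, ∠ ≈ 163.68°
|G| = 40000 · 724.5 / 4.8654e+05 ≈ 59.563

59.6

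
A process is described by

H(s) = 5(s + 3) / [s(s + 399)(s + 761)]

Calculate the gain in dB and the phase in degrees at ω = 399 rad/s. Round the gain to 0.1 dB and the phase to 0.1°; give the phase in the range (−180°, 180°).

-99.7 dB, -73.1°

At s = jω = j399:
zero (s+3): 3 + j399 → |·| = √(3²+399²) = √159210 ≈ 399.01, ∠ = arctan(399/3) ≈ 89.57°
pole (s+399): 399 + j399 → |·| = √(399²+399²) = √318402 ≈ 564.27, ∠ = arctan(399/399) ≈ 45.00°
pole (s+761): 761 + j399 → |·| = √(761²+399²) = √738322 ≈ 859.26, ∠ = arctan(399/761) ≈ 27.67°
pole at origin: |s| = 399, ∠ = 90.00° (in denominator)
|H| = 5 · 399.01 / 1.9346e+08 ≈ 1.0312e-05
Gain = 20 log₁₀(1.0312e-05) ≈ -99.73 dB
∠H = 89.57° − 162.67° = -73.10°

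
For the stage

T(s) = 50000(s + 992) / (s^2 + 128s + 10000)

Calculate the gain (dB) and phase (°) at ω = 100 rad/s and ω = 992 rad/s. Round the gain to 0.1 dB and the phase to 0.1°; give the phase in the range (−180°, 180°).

ω = 100: 71.8 dB, -84.2°; ω = 992: 37.1 dB, -127.6°

At s = jω = j100:
zero (s+992): 992 + j100 → |·| = √(992²+100²) = √994064 ≈ 997.03, ∠ = arctan(100/992) ≈ 5.76°
quadratic: (j100)² + 128·j100 + 10000 = 0 + j12800 → |·| ≈ 12800, ∠ ≈ 90.00°
|T| = 50000 · 997.03 / 12800 ≈ 3894.6
Gain = 20 log₁₀(3894.6) ≈ 71.81 dB
∠T = 5.76° − 90.00° = -84.24°

At s = jω = j992:
zero (s+992): 992 + j992 → |·| = √(992²+992²) = √1968128 ≈ 1402.9, ∠ = arctan(992/992) ≈ 45.00°
quadratic: (j992)² + 128·j992 + 10000 = -974064 + j126976 → |·| ≈ 9.8231e+05, ∠ ≈ 172.57°
|T| = 50000 · 1402.9 / 9.8231e+05 ≈ 71.408
Gain = 20 log₁₀(71.408) ≈ 37.07 dB
∠T = 45.00° − 172.57° = -127.57°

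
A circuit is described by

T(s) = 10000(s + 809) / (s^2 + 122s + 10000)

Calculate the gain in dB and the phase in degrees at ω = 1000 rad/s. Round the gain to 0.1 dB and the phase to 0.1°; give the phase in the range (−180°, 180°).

At s = jω = j1000:
zero (s+809): 809 + j1000 → |·| = √(809²+1000²) = √1654481 ≈ 1286.3, ∠ = arctan(1000/809) ≈ 51.03°
quadratic: (j1000)² + 122·j1000 + 10000 = -990000 + j122000 → |·| ≈ 9.9749e+05, ∠ ≈ 172.97°
|T| = 10000 · 1286.3 / 9.9749e+05 ≈ 12.895
Gain = 20 log₁₀(12.895) ≈ 22.21 dB
∠T = 51.03° − 172.97° = -121.94°

22.2 dB, -121.9°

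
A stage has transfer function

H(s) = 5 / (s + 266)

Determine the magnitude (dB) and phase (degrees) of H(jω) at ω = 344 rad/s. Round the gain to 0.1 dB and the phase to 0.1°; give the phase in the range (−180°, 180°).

Substitute s = j344:
Numerator: 5 = 5 + j0
Denominator: (j344) + 266 = 266 + j344
|N| = √(5² + 0²) ≈ 5, ∠N ≈ 0.00°
|D| = √(266² + 344²) ≈ 434.85, ∠D ≈ 52.29°
|H| = 5 / 434.85 ≈ 0.011498
Gain = 20 log₁₀(0.011498) ≈ -38.79 dB
∠H = 0.00° − 52.29° = -52.29°

-38.8 dB, -52.3°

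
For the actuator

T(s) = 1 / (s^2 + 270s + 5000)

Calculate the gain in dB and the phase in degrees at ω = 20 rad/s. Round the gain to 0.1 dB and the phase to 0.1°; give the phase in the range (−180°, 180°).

Substitute s = j20:
Numerator: 1 = 1 + j0
Denominator: (j20)^2 + 270(j20) + 5000 = 4600 + j5400
|N| = √(1² + 0²) ≈ 1, ∠N ≈ 0.00°
|D| = √(4600² + 5400²) ≈ 7093.7, ∠D ≈ 49.57°
|T| = 1 / 7093.7 ≈ 0.00014097
Gain = 20 log₁₀(0.00014097) ≈ -77.02 dB
∠T = 0.00° − 49.57° = -49.57°

-77.0 dB, -49.6°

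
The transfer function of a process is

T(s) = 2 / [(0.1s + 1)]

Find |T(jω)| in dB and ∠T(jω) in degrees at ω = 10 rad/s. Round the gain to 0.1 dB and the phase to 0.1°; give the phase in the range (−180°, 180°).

At ω = 10 rad/s:
pole (1 + j10·0.1) = 1 + j1 → |·| ≈ 1.4142, ∠ ≈ 45.00°
|T| = 2 · 1 / (1.4142) ≈ 1.4142
Gain = 20 log₁₀(1.4142) ≈ 3.01 dB
∠T = (0°) − (45.00°) = -45.00°

3.0 dB, -45.0°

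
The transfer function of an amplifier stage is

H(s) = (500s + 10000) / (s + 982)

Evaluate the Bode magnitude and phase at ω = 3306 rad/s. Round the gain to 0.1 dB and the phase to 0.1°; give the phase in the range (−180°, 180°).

53.6 dB, 16.2°

Substitute s = j3306:
Numerator: 500(j3306) + 10000 = 10000 + j1653000
Denominator: (j3306) + 982 = 982 + j3306
|N| = √(10000² + 1653000²) ≈ 1.653e+06, ∠N ≈ 89.65°
|D| = √(982² + 3306²) ≈ 3448.8, ∠D ≈ 73.46°
|H| = 1.653e+06 / 3448.8 ≈ 479.3
Gain = 20 log₁₀(479.3) ≈ 53.61 dB
∠H = 89.65° − 73.46° = 16.19°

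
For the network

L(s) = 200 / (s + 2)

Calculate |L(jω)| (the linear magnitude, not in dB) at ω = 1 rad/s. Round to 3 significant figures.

89.4

At s = jω = j1:
pole (s+2): 2 + j1 → |·| = √(2²+1²) = √5 ≈ 2.2361, ∠ = arctan(1/2) ≈ 26.57°
|L| = 200 / 2.2361 ≈ 89.441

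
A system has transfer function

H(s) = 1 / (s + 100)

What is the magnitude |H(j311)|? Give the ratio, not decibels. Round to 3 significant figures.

0.00306

Substitute s = j311:
Numerator: 1 = 1 + j0
Denominator: (j311) + 100 = 100 + j311
|N| = √(1² + 0²) ≈ 1, ∠N ≈ 0.00°
|D| = √(100² + 311²) ≈ 326.68, ∠D ≈ 72.18°
|H| = 1 / 326.68 ≈ 0.0030611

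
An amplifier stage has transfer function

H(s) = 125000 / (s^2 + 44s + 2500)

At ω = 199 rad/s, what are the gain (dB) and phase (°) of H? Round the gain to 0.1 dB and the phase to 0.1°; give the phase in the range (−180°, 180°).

10.3 dB, -166.7°

At s = jω = j199:
quadratic: (j199)² + 44·j199 + 2500 = -37101 + j8756 → |·| ≈ 38120, ∠ ≈ 166.72°
|H| = 125000 / 38120 ≈ 3.2791
Gain = 20 log₁₀(3.2791) ≈ 10.32 dB
∠H = 0.00° − 166.72° = -166.72°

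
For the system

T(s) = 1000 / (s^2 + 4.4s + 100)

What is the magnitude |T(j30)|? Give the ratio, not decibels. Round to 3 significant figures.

1.23

At s = jω = j30:
quadratic: (j30)² + 4.4·j30 + 100 = -800 + j132 → |·| ≈ 810.82, ∠ ≈ 170.63°
|T| = 1000 / 810.82 ≈ 1.2333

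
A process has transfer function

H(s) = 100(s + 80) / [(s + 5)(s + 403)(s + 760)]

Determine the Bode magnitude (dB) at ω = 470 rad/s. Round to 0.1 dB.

At s = jω = j470:
zero (s+80): 80 + j470 → |·| = √(80²+470²) = √227300 ≈ 476.76, ∠ = arctan(470/80) ≈ 80.34°
pole (s+5): 5 + j470 → |·| = √(5²+470²) = √220925 ≈ 470.03, ∠ = arctan(470/5) ≈ 89.39°
pole (s+403): 403 + j470 → |·| = √(403²+470²) = √383309 ≈ 619.12, ∠ = arctan(470/403) ≈ 49.39°
pole (s+760): 760 + j470 → |·| = √(760²+470²) = √798500 ≈ 893.59, ∠ = arctan(470/760) ≈ 31.73°
|H| = 100 · 476.76 / 2.6004e+08 ≈ 0.00018334
Gain = 20 log₁₀(0.00018334) ≈ -74.73 dB

-74.7 dB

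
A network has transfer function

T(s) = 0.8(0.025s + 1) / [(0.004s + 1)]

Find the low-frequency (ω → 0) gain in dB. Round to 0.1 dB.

-1.9 dB

T(0) = 0.8 · 1 / 1 = 0.8
20 log₁₀(0.8) ≈ -1.94 dB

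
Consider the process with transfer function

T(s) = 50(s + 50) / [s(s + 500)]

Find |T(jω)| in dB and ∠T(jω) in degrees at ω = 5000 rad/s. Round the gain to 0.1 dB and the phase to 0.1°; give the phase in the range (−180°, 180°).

-40.0 dB, -84.9°

At s = jω = j5000:
zero (s+50): 50 + j5000 → |·| = √(50²+5000²) = √25002500 ≈ 5000.2, ∠ = arctan(5000/50) ≈ 89.43°
pole (s+500): 500 + j5000 → |·| = √(500²+5000²) = √25250000 ≈ 5024.9, ∠ = arctan(5000/500) ≈ 84.29°
pole at origin: |s| = 5000, ∠ = 90.00° (in denominator)
|T| = 50 · 5000.2 / 2.5124e+07 ≈ 0.009951
Gain = 20 log₁₀(0.009951) ≈ -40.04 dB
∠T = 89.43° − 174.29° = -84.86°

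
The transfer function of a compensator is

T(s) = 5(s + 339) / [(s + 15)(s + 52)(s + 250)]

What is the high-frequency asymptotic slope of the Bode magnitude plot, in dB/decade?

Each pole contributes −20 dB/decade at high frequency; each zero contributes +20 dB/decade.
Net: 1 zero(s) − 3 pole(s) → -40 dB/decade.

-40 dB/decade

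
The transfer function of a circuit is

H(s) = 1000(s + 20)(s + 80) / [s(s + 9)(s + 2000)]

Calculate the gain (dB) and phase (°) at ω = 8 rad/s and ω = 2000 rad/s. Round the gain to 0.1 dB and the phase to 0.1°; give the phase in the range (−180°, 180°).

ω = 8: 19.1 dB, -104.4°; ω = 2000: -9.0 dB, -47.6°

At s = jω = j8:
zero (s+20): 20 + j8 → |·| = √(20²+8²) = √464 ≈ 21.541, ∠ = arctan(8/20) ≈ 21.80°
zero (s+80): 80 + j8 → |·| = √(80²+8²) = √6464 ≈ 80.399, ∠ = arctan(8/80) ≈ 5.71°
pole (s+9): 9 + j8 → |·| = √(9²+8²) = √145 ≈ 12.042, ∠ = arctan(8/9) ≈ 41.63°
pole (s+2000): 2000 + j8 → |·| = √(2000²+8²) = √4000064 ≈ 2000, ∠ = arctan(8/2000) ≈ 0.23°
pole at origin: |s| = 8, ∠ = 90.00° (in denominator)
|H| = 1000 · 1731.9 / 1.9267e+05 ≈ 8.9889
Gain = 20 log₁₀(8.9889) ≈ 19.07 dB
∠H = 27.51° − 131.86° = -104.35°

At s = jω = j2000:
zero (s+20): 20 + j2000 → |·| = √(20²+2000²) = √4000400 ≈ 2000.1, ∠ = arctan(2000/20) ≈ 89.43°
zero (s+80): 80 + j2000 → |·| = √(80²+2000²) = √4006400 ≈ 2001.6, ∠ = arctan(2000/80) ≈ 87.71°
pole (s+9): 9 + j2000 → |·| = √(9²+2000²) = √4000081 ≈ 2000, ∠ = arctan(2000/9) ≈ 89.74°
pole (s+2000): 2000 + j2000 → |·| = √(2000²+2000²) = √8000000 ≈ 2828.4, ∠ = arctan(2000/2000) ≈ 45.00°
pole at origin: |s| = 2000, ∠ = 90.00° (in denominator)
|H| = 1000 · 4.0034e+06 / 1.1314e+10 ≈ 0.35384
Gain = 20 log₁₀(0.35384) ≈ -9.02 dB
∠H = 177.14° − 224.74° = -47.60°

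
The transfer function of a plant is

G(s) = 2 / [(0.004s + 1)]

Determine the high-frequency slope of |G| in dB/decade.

-20 dB/decade

Each pole contributes −20 dB/decade at high frequency; each zero contributes +20 dB/decade.
Net: 0 zero(s) − 1 pole(s) → -20 dB/decade.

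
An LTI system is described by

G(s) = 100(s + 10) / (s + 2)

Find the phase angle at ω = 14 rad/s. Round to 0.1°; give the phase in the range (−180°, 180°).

At s = jω = j14:
zero (s+10): 10 + j14 → |·| = √(10²+14²) = √296 ≈ 17.205, ∠ = arctan(14/10) ≈ 54.46°
pole (s+2): 2 + j14 → |·| = √(2²+14²) = √200 ≈ 14.142, ∠ = arctan(14/2) ≈ 81.87°
∠G = 54.46° − 81.87° = -27.41°

-27.4°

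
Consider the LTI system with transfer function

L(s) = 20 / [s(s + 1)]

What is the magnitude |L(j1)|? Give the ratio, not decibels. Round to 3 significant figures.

At s = jω = j1:
pole (s+1): 1 + j1 → |·| = √(1²+1²) = √2 ≈ 1.4142, ∠ = arctan(1/1) ≈ 45.00°
pole at origin: |s| = 1, ∠ = 90.00° (in denominator)
|L| = 20 / 1.4142 ≈ 14.142

14.1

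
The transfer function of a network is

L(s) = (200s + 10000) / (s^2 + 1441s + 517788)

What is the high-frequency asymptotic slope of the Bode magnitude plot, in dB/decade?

-20 dB/decade

Each pole contributes −20 dB/decade at high frequency; each zero contributes +20 dB/decade.
Net: 1 zero(s) − 2 pole(s) → -20 dB/decade.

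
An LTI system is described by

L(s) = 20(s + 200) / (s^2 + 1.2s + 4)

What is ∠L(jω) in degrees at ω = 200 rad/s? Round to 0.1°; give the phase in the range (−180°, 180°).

-134.7°

At s = jω = j200:
zero (s+200): 200 + j200 → |·| = √(200²+200²) = √80000 ≈ 282.84, ∠ = arctan(200/200) ≈ 45.00°
quadratic: (j200)² + 1.2·j200 + 4 = -39996 + j240 → |·| ≈ 39997, ∠ ≈ 179.66°
∠L = 45.00° − 179.66° = -134.66°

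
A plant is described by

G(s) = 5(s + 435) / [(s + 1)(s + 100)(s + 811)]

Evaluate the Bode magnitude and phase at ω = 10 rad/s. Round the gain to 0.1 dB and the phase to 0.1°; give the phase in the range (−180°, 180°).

At s = jω = j10:
zero (s+435): 435 + j10 → |·| = √(435²+10²) = √189325 ≈ 435.11, ∠ = arctan(10/435) ≈ 1.32°
pole (s+1): 1 + j10 → |·| = √(1²+10²) = √101 ≈ 10.05, ∠ = arctan(10/1) ≈ 84.29°
pole (s+100): 100 + j10 → |·| = √(100²+10²) = √10100 ≈ 100.5, ∠ = arctan(10/100) ≈ 5.71°
pole (s+811): 811 + j10 → |·| = √(811²+10²) = √657821 ≈ 811.06, ∠ = arctan(10/811) ≈ 0.71°
|G| = 5 · 435.11 / 8.1919e+05 ≈ 0.0026557
Gain = 20 log₁₀(0.0026557) ≈ -51.52 dB
∠G = 1.32° − 90.71° = -89.39°

-51.5 dB, -89.4°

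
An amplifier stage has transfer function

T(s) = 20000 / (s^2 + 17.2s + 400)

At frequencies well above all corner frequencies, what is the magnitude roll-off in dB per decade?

Each pole contributes −20 dB/decade at high frequency; each zero contributes +20 dB/decade.
Net: 0 zero(s) − 2 pole(s) → -40 dB/decade.

-40 dB/decade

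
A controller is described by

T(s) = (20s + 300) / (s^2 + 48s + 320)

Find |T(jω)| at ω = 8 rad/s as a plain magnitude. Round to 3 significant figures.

0.737

Substitute s = j8:
Numerator: 20(j8) + 300 = 300 + j160
Denominator: (j8)^2 + 48(j8) + 320 = 256 + j384
|N| = √(300² + 160²) ≈ 340, ∠N ≈ 28.07°
|D| = √(256² + 384²) ≈ 461.51, ∠D ≈ 56.31°
|T| = 340 / 461.51 ≈ 0.73671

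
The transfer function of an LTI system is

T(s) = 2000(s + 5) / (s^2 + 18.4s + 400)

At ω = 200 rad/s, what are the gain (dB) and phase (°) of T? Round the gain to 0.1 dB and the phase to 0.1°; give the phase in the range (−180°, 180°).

At s = jω = j200:
zero (s+5): 5 + j200 → |·| = √(5²+200²) = √40025 ≈ 200.06, ∠ = arctan(200/5) ≈ 88.57°
quadratic: (j200)² + 18.4·j200 + 400 = -39600 + j3680 → |·| ≈ 39771, ∠ ≈ 174.69°
|T| = 2000 · 200.06 / 39771 ≈ 10.061
Gain = 20 log₁₀(10.061) ≈ 20.05 dB
∠T = 88.57° − 174.69° = -86.12°

20.1 dB, -86.1°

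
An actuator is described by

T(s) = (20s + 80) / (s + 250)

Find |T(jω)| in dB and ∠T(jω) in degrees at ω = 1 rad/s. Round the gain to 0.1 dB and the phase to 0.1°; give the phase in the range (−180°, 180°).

Substitute s = j1:
Numerator: 20(j1) + 80 = 80 + j20
Denominator: (j1) + 250 = 250 + j1
|N| = √(80² + 20²) ≈ 82.462, ∠N ≈ 14.04°
|D| = √(250² + 1²) ≈ 250, ∠D ≈ 0.23°
|T| = 82.462 / 250 ≈ 0.32985
Gain = 20 log₁₀(0.32985) ≈ -9.63 dB
∠T = 14.04° − 0.23° = 13.81°

-9.6 dB, 13.8°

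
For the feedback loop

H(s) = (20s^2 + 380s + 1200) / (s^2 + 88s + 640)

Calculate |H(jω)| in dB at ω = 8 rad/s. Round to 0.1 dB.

Substitute s = j8:
Numerator: 20(j8)^2 + 380(j8) + 1200 = -80 + j3040
Denominator: (j8)^2 + 88(j8) + 640 = 576 + j704
|N| = √(80² + 3040²) ≈ 3041.1, ∠N ≈ 91.51°
|D| = √(576² + 704²) ≈ 909.61, ∠D ≈ 50.71°
|H| = 3041.1 / 909.61 ≈ 3.3433
Gain = 20 log₁₀(3.3433) ≈ 10.48 dB

10.5 dB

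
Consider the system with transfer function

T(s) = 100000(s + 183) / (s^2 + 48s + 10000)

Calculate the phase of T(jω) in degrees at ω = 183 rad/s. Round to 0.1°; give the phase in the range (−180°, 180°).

-114.5°

At s = jω = j183:
zero (s+183): 183 + j183 → |·| = √(183²+183²) = √66978 ≈ 258.8, ∠ = arctan(183/183) ≈ 45.00°
quadratic: (j183)² + 48·j183 + 10000 = -23489 + j8784 → |·| ≈ 25078, ∠ ≈ 159.50°
∠T = 45.00° − 159.50° = -114.50°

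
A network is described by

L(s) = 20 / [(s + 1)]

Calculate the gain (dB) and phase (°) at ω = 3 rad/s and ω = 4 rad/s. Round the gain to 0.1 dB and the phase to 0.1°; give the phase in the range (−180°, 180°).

ω = 3: 16.0 dB, -71.6°; ω = 4: 13.7 dB, -76.0°

At ω = 3 rad/s:
pole (1 + j3·1) = 1 + j3 → |·| ≈ 3.1623, ∠ ≈ 71.57°
|L| = 20 · 1 / (3.1623) ≈ 6.3245
Gain = 20 log₁₀(6.3245) ≈ 16.02 dB
∠L = (0°) − (71.57°) = -71.57°

At ω = 4 rad/s:
pole (1 + j4·1) = 1 + j4 → |·| ≈ 4.1231, ∠ ≈ 75.96°
|L| = 20 · 1 / (4.1231) ≈ 4.8507
Gain = 20 log₁₀(4.8507) ≈ 13.72 dB
∠L = (0°) − (75.96°) = -75.96°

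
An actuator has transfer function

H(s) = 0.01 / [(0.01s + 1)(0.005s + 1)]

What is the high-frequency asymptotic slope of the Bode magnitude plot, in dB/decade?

Each pole contributes −20 dB/decade at high frequency; each zero contributes +20 dB/decade.
Net: 0 zero(s) − 2 pole(s) → -40 dB/decade.

-40 dB/decade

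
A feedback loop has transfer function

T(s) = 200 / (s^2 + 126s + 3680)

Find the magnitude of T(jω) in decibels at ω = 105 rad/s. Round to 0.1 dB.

-37.6 dB

Substitute s = j105:
Numerator: 200 = 200 + j0
Denominator: (j105)^2 + 126(j105) + 3680 = -7345 + j13230
|N| = √(200² + 0²) ≈ 200, ∠N ≈ 0.00°
|D| = √(7345² + 13230²) ≈ 15132, ∠D ≈ 119.04°
|T| = 200 / 15132 ≈ 0.013217
Gain = 20 log₁₀(0.013217) ≈ -37.58 dB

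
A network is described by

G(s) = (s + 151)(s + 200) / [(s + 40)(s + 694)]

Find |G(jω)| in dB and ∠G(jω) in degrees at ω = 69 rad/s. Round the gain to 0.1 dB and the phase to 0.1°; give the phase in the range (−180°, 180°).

At s = jω = j69:
zero (s+151): 151 + j69 → |·| = √(151²+69²) = √27562 ≈ 166.02, ∠ = arctan(69/151) ≈ 24.56°
zero (s+200): 200 + j69 → |·| = √(200²+69²) = √44761 ≈ 211.57, ∠ = arctan(69/200) ≈ 19.03°
pole (s+40): 40 + j69 → |·| = √(40²+69²) = √6361 ≈ 79.756, ∠ = arctan(69/40) ≈ 59.90°
pole (s+694): 694 + j69 → |·| = √(694²+69²) = √486397 ≈ 697.42, ∠ = arctan(69/694) ≈ 5.68°
|G| = 1 · 35125 / 55623 ≈ 0.63148
Gain = 20 log₁₀(0.63148) ≈ -3.99 dB
∠G = 43.59° − 65.58° = -21.99°

-4.0 dB, -22.0°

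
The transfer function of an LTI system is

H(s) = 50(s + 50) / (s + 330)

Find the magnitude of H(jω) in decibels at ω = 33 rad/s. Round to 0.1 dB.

At s = jω = j33:
zero (s+50): 50 + j33 → |·| = √(50²+33²) = √3589 ≈ 59.908, ∠ = arctan(33/50) ≈ 33.42°
pole (s+330): 330 + j33 → |·| = √(330²+33²) = √109989 ≈ 331.65, ∠ = arctan(33/330) ≈ 5.71°
|H| = 50 · 59.908 / 331.65 ≈ 9.0318
Gain = 20 log₁₀(9.0318) ≈ 19.12 dB

19.1 dB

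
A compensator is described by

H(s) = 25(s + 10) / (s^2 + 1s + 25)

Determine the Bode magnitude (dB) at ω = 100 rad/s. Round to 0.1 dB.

-12.0 dB

At s = jω = j100:
zero (s+10): 10 + j100 → |·| = √(10²+100²) = √10100 ≈ 100.5, ∠ = arctan(100/10) ≈ 84.29°
quadratic: (j100)² + 1·j100 + 25 = -9975 + j100 → |·| ≈ 9975.5, ∠ ≈ 179.43°
|H| = 25 · 100.5 / 9975.5 ≈ 0.25187
Gain = 20 log₁₀(0.25187) ≈ -11.98 dB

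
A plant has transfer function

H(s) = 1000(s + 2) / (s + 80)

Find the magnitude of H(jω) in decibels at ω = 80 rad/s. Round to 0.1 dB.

57.0 dB

At s = jω = j80:
zero (s+2): 2 + j80 → |·| = √(2²+80²) = √6404 ≈ 80.025, ∠ = arctan(80/2) ≈ 88.57°
pole (s+80): 80 + j80 → |·| = √(80²+80²) = √12800 ≈ 113.14, ∠ = arctan(80/80) ≈ 45.00°
|H| = 1000 · 80.025 / 113.14 ≈ 707.31
Gain = 20 log₁₀(707.31) ≈ 56.99 dB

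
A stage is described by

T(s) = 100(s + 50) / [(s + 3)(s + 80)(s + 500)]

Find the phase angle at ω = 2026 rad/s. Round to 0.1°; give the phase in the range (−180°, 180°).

-165.2°

At s = jω = j2026:
zero (s+50): 50 + j2026 → |·| = √(50²+2026²) = √4107176 ≈ 2026.6, ∠ = arctan(2026/50) ≈ 88.59°
pole (s+3): 3 + j2026 → |·| = √(3²+2026²) = √4104685 ≈ 2026, ∠ = arctan(2026/3) ≈ 89.92°
pole (s+80): 80 + j2026 → |·| = √(80²+2026²) = √4111076 ≈ 2027.6, ∠ = arctan(2026/80) ≈ 87.74°
pole (s+500): 500 + j2026 → |·| = √(500²+2026²) = √4354676 ≈ 2086.8, ∠ = arctan(2026/500) ≈ 76.14°
∠T = 88.59° − 253.80° = -165.21°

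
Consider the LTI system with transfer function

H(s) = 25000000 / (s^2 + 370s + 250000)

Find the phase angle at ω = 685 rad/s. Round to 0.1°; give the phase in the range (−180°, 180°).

-130.9°

At s = jω = j685:
quadratic: (j685)² + 370·j685 + 250000 = -219225 + j253450 → |·| ≈ 3.3511e+05, ∠ ≈ 130.86°
∠H = 0.00° − 130.86° = -130.86°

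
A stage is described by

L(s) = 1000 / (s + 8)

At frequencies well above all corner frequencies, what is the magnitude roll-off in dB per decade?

Each pole contributes −20 dB/decade at high frequency; each zero contributes +20 dB/decade.
Net: 0 zero(s) − 1 pole(s) → -20 dB/decade.

-20 dB/decade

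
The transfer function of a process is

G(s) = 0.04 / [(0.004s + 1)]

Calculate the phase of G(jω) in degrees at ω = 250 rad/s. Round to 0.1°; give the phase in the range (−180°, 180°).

-45.0°

At ω = 250 rad/s:
pole (1 + j250·0.004) = 1 + j1 → |·| ≈ 1.4142, ∠ ≈ 45.00°
∠G = (0°) − (45.00°) = -45.00°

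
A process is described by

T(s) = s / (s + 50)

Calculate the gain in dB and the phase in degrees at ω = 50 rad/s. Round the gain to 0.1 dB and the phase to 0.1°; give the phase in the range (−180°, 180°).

At s = jω = j50:
zero at origin: s = j50 → |·| = 50, ∠ = 90.00°
pole (s+50): 50 + j50 → |·| = √(50²+50²) = √5000 ≈ 70.711, ∠ = arctan(50/50) ≈ 45.00°
|T| = 1 · 50 / 70.711 ≈ 0.7071
Gain = 20 log₁₀(0.7071) ≈ -3.01 dB
∠T = 90.00° − 45.00° = 45.00°

-3.0 dB, 45.0°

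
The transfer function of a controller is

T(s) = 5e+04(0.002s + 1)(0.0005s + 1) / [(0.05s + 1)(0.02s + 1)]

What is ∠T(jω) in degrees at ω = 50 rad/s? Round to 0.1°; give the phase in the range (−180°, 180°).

At ω = 50 rad/s:
zero (1 + j50·0.002) = 1 + j0.1 → |·| ≈ 1.005, ∠ ≈ 5.71°
zero (1 + j50·0.0005) = 1 + j0.025 → |·| ≈ 1.0003, ∠ ≈ 1.43°
pole (1 + j50·0.05) = 1 + j2.5 → |·| ≈ 2.6926, ∠ ≈ 68.20°
pole (1 + j50·0.02) = 1 + j1 → |·| ≈ 1.4142, ∠ ≈ 45.00°
∠T = (5.71° + 1.43°) − (68.20° + 45.00°) = -106.06°

-106.1°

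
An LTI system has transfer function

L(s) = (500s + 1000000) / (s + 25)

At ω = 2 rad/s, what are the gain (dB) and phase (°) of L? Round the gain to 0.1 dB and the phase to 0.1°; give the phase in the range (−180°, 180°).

Substitute s = j2:
Numerator: 500(j2) + 1000000 = 1000000 + j1000
Denominator: (j2) + 25 = 25 + j2
|N| = √(1000000² + 1000²) ≈ 1e+06, ∠N ≈ 0.06°
|D| = √(25² + 2²) ≈ 25.08, ∠D ≈ 4.57°
|L| = 1e+06 / 25.08 ≈ 39872
Gain = 20 log₁₀(39872) ≈ 92.01 dB
∠L = 0.06° − 4.57° = -4.51°

92.0 dB, -4.5°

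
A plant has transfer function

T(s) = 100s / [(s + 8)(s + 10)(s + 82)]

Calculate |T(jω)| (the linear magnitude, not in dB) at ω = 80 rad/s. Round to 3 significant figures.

0.0108

At s = jω = j80:
zero at origin: s = j80 → |·| = 80, ∠ = 90.00°
pole (s+8): 8 + j80 → |·| = √(8²+80²) = √6464 ≈ 80.399, ∠ = arctan(80/8) ≈ 84.29°
pole (s+10): 10 + j80 → |·| = √(10²+80²) = √6500 ≈ 80.623, ∠ = arctan(80/10) ≈ 82.87°
pole (s+82): 82 + j80 → |·| = √(82²+80²) = √13124 ≈ 114.56, ∠ = arctan(80/82) ≈ 44.29°
|T| = 100 · 80 / 7.4258e+05 ≈ 0.010773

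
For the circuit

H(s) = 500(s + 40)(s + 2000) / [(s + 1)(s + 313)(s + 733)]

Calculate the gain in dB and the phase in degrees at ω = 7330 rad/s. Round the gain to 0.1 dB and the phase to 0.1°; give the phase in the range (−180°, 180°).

-23.1 dB, -97.4°

At s = jω = j7330:
zero (s+40): 40 + j7330 → |·| = √(40²+7330²) = √53730500 ≈ 7330.1, ∠ = arctan(7330/40) ≈ 89.69°
zero (s+2000): 2000 + j7330 → |·| = √(2000²+7330²) = √57728900 ≈ 7598, ∠ = arctan(7330/2000) ≈ 74.74°
pole (s+1): 1 + j7330 → |·| = √(1²+7330²) = √53728901 ≈ 7330, ∠ = arctan(7330/1) ≈ 89.99°
pole (s+313): 313 + j7330 → |·| = √(313²+7330²) = √53826869 ≈ 7336.7, ∠ = arctan(7330/313) ≈ 87.55°
pole (s+733): 733 + j7330 → |·| = √(733²+7330²) = √54266189 ≈ 7366.6, ∠ = arctan(7330/733) ≈ 84.29°
|H| = 500 · 5.5694e+07 / 3.9616e+11 ≈ 0.070292
Gain = 20 log₁₀(0.070292) ≈ -23.06 dB
∠H = 164.43° − 261.83° = -97.40°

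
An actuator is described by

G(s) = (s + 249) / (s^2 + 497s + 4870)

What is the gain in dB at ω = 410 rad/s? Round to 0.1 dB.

-54.7 dB

Substitute s = j410:
Numerator: (j410) + 249 = 249 + j410
Denominator: (j410)^2 + 497(j410) + 4870 = -163230 + j203770
|N| = √(249² + 410²) ≈ 479.69, ∠N ≈ 58.73°
|D| = √(163230² + 203770²) ≈ 2.6109e+05, ∠D ≈ 128.70°
|G| = 479.69 / 2.6109e+05 ≈ 0.0018373
Gain = 20 log₁₀(0.0018373) ≈ -54.72 dB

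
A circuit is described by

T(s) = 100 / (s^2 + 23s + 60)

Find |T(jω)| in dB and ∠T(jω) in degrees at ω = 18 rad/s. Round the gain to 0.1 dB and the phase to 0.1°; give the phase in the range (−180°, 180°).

Substitute s = j18:
Numerator: 100 = 100 + j0
Denominator: (j18)^2 + 23(j18) + 60 = -264 + j414
|N| = √(100² + 0²) ≈ 100, ∠N ≈ 0.00°
|D| = √(264² + 414²) ≈ 491.01, ∠D ≈ 122.52°
|T| = 100 / 491.01 ≈ 0.20366
Gain = 20 log₁₀(0.20366) ≈ -13.82 dB
∠T = 0.00° − 122.52° = -122.52°

-13.8 dB, -122.5°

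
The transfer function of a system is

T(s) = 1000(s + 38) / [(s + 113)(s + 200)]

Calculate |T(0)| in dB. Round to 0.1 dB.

T(0) = 1000·38 / (113·200) ≈ 1.6814
20 log₁₀(1.6814) ≈ 4.51 dB

4.5 dB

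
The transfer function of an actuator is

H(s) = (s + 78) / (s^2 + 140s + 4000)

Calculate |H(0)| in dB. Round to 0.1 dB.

H(0) = 78 / 4000 = 0.0195
20 log₁₀(0.0195) ≈ -34.20 dB

-34.2 dB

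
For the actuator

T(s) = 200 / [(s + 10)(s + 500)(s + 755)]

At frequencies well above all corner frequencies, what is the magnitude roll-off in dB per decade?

-60 dB/decade

Each pole contributes −20 dB/decade at high frequency; each zero contributes +20 dB/decade.
Net: 0 zero(s) − 3 pole(s) → -60 dB/decade.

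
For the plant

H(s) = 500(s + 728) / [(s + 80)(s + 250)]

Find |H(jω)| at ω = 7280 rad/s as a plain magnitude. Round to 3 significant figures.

At s = jω = j7280:
zero (s+728): 728 + j7280 → |·| = √(728²+7280²) = √53528384 ≈ 7316.3, ∠ = arctan(7280/728) ≈ 84.29°
pole (s+80): 80 + j7280 → |·| = √(80²+7280²) = √53004800 ≈ 7280.4, ∠ = arctan(7280/80) ≈ 89.37°
pole (s+250): 250 + j7280 → |·| = √(250²+7280²) = √53060900 ≈ 7284.3, ∠ = arctan(7280/250) ≈ 88.03°
|H| = 500 · 7316.3 / 5.3033e+07 ≈ 0.068979

0.0690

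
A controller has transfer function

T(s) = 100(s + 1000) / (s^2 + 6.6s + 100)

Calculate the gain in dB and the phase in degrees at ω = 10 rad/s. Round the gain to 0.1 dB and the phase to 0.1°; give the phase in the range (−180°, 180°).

63.6 dB, -89.4°

At s = jω = j10:
zero (s+1000): 1000 + j10 → |·| = √(1000²+10²) = √1000100 ≈ 1000, ∠ = arctan(10/1000) ≈ 0.57°
quadratic: (j10)² + 6.6·j10 + 100 = 0 + j66 → |·| ≈ 66, ∠ ≈ 90.00°
|T| = 100 · 1000 / 66 ≈ 1515.2
Gain = 20 log₁₀(1515.2) ≈ 63.61 dB
∠T = 0.57° − 90.00° = -89.43°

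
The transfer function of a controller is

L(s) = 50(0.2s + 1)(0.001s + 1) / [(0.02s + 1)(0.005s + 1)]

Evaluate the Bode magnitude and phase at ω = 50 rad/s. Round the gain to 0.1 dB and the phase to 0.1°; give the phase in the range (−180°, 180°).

At ω = 50 rad/s:
zero (1 + j50·0.2) = 1 + j10 → |·| ≈ 10.05, ∠ ≈ 84.29°
zero (1 + j50·0.001) = 1 + j0.05 → |·| ≈ 1.0012, ∠ ≈ 2.86°
pole (1 + j50·0.02) = 1 + j1 → |·| ≈ 1.4142, ∠ ≈ 45.00°
pole (1 + j50·0.005) = 1 + j0.25 → |·| ≈ 1.0308, ∠ ≈ 14.04°
|L| = 50 · 10.05 · 1.0012 / (1.4142 · 1.0308) ≈ 345.12
Gain = 20 log₁₀(345.12) ≈ 50.76 dB
∠L = (84.29° + 2.86°) − (45.00° + 14.04°) = 28.11°

50.8 dB, 28.1°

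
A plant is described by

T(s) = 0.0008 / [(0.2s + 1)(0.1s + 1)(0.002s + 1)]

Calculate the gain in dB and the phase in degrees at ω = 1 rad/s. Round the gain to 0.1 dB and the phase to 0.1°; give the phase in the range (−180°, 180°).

At ω = 1 rad/s:
pole (1 + j1·0.2) = 1 + j0.2 → |·| ≈ 1.0198, ∠ ≈ 11.31°
pole (1 + j1·0.1) = 1 + j0.1 → |·| ≈ 1.005, ∠ ≈ 5.71°
pole (1 + j1·0.002) = 1 + j0.002 → |·| ≈ 1, ∠ ≈ 0.11°
|T| = 0.0008 · 1 / (1.0198 · 1.005 · 1) ≈ 0.00078056
Gain = 20 log₁₀(0.00078056) ≈ -62.15 dB
∠T = (0°) − (11.31° + 5.71° + 0.11°) = -17.13°

-62.2 dB, -17.1°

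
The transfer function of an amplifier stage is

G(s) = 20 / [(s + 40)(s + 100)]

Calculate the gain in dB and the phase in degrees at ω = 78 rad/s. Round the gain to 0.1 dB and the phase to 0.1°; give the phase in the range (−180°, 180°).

At s = jω = j78:
pole (s+40): 40 + j78 → |·| = √(40²+78²) = √7684 ≈ 87.658, ∠ = arctan(78/40) ≈ 62.85°
pole (s+100): 100 + j78 → |·| = √(100²+78²) = √16084 ≈ 126.82, ∠ = arctan(78/100) ≈ 37.95°
|G| = 20 / 11117 ≈ 0.001799
Gain = 20 log₁₀(0.001799) ≈ -54.90 dB
∠G = 0.00° − 100.80° = -100.80°

-54.9 dB, -100.8°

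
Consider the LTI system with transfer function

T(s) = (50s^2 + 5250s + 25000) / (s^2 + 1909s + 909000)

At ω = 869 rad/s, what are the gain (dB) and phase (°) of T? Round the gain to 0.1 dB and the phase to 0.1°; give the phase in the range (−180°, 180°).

27.2 dB, 88.4°

Substitute s = j869:
Numerator: 50(j869)^2 + 5250(j869) + 25000 = -37733050 + j4562250
Denominator: (j869)^2 + 1909(j869) + 909000 = 153839 + j1658921
|N| = √(37733050² + 4562250²) ≈ 3.8008e+07, ∠N ≈ 173.11°
|D| = √(153839² + 1658921²) ≈ 1.666e+06, ∠D ≈ 84.70°
|T| = 3.8008e+07 / 1.666e+06 ≈ 22.814
Gain = 20 log₁₀(22.814) ≈ 27.16 dB
∠T = 173.11° − 84.70° = 88.41°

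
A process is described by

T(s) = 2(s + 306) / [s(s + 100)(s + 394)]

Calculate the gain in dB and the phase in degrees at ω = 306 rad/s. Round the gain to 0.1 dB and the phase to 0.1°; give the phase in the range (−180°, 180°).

At s = jω = j306:
zero (s+306): 306 + j306 → |·| = √(306²+306²) = √187272 ≈ 432.75, ∠ = arctan(306/306) ≈ 45.00°
pole (s+100): 100 + j306 → |·| = √(100²+306²) = √103636 ≈ 321.93, ∠ = arctan(306/100) ≈ 71.90°
pole (s+394): 394 + j306 → |·| = √(394²+306²) = √248872 ≈ 498.87, ∠ = arctan(306/394) ≈ 37.83°
pole at origin: |s| = 306, ∠ = 90.00° (in denominator)
|T| = 2 · 432.75 / 4.9144e+07 ≈ 1.7612e-05
Gain = 20 log₁₀(1.7612e-05) ≈ -95.08 dB
∠T = 45.00° − 199.73° = -154.73°

-95.1 dB, -154.7°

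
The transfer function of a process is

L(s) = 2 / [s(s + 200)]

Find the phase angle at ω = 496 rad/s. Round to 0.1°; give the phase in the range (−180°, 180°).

At s = jω = j496:
pole (s+200): 200 + j496 → |·| = √(200²+496²) = √286016 ≈ 534.8, ∠ = arctan(496/200) ≈ 68.04°
pole at origin: |s| = 496, ∠ = 90.00° (in denominator)
∠L = 0.00° − 158.04° = -158.04°

-158.0°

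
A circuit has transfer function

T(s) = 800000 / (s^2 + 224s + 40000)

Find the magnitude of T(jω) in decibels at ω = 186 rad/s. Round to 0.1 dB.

25.6 dB

At s = jω = j186:
quadratic: (j186)² + 224·j186 + 40000 = 5404 + j41664 → |·| ≈ 42013, ∠ ≈ 82.61°
|T| = 800000 / 42013 ≈ 19.042
Gain = 20 log₁₀(19.042) ≈ 25.59 dB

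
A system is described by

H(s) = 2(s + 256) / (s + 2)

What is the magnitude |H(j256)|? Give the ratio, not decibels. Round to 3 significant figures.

2.83

At s = jω = j256:
zero (s+256): 256 + j256 → |·| = √(256²+256²) = √131072 ≈ 362.04, ∠ = arctan(256/256) ≈ 45.00°
pole (s+2): 2 + j256 → |·| = √(2²+256²) = √65540 ≈ 256.01, ∠ = arctan(256/2) ≈ 89.55°
|H| = 2 · 362.04 / 256.01 ≈ 2.8283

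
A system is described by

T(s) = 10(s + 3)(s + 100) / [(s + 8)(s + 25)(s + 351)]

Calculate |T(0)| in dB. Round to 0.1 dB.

T(0) = 10·3·100 / (8·25·351) ≈ 0.042735
20 log₁₀(0.042735) ≈ -27.38 dB

-27.4 dB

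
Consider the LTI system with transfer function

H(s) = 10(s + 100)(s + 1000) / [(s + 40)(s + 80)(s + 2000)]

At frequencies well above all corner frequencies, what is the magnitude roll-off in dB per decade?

-20 dB/decade

Each pole contributes −20 dB/decade at high frequency; each zero contributes +20 dB/decade.
Net: 2 zero(s) − 3 pole(s) → -20 dB/decade.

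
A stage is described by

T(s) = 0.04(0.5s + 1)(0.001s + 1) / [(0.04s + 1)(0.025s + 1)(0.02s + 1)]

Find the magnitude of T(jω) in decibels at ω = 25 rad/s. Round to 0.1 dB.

At ω = 25 rad/s:
zero (1 + j25·0.5) = 1 + j12.5 → |·| ≈ 12.54, ∠ ≈ 85.43°
zero (1 + j25·0.001) = 1 + j0.025 → |·| ≈ 1.0003, ∠ ≈ 1.43°
pole (1 + j25·0.04) = 1 + j1 → |·| ≈ 1.4142, ∠ ≈ 45.00°
pole (1 + j25·0.025) = 1 + j0.625 → |·| ≈ 1.1792, ∠ ≈ 32.01°
pole (1 + j25·0.02) = 1 + j0.5 → |·| ≈ 1.118, ∠ ≈ 26.57°
|T| = 0.04 · 12.54 · 1.0003 / (1.4142 · 1.1792 · 1.118) ≈ 0.26912
Gain = 20 log₁₀(0.26912) ≈ -11.40 dB

-11.4 dB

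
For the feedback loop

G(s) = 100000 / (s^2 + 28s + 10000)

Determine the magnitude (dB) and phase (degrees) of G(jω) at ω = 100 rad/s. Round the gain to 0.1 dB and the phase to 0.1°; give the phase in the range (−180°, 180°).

31.1 dB, -90.0°

At s = jω = j100:
quadratic: (j100)² + 28·j100 + 10000 = 0 + j2800 → |·| ≈ 2800, ∠ ≈ 90.00°
|G| = 100000 / 2800 ≈ 35.714
Gain = 20 log₁₀(35.714) ≈ 31.06 dB
∠G = 0.00° − 90.00° = -90.00°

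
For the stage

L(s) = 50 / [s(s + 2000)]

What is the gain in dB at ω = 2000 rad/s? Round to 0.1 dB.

At s = jω = j2000:
pole (s+2000): 2000 + j2000 → |·| = √(2000²+2000²) = √8000000 ≈ 2828.4, ∠ = arctan(2000/2000) ≈ 45.00°
pole at origin: |s| = 2000, ∠ = 90.00° (in denominator)
|L| = 50 / 5.6568e+06 ≈ 8.8389e-06
Gain = 20 log₁₀(8.8389e-06) ≈ -101.07 dB

-101.1 dB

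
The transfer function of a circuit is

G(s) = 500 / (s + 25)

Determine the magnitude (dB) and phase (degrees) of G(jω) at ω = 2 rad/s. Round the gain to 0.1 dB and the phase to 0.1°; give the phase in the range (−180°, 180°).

Substitute s = j2:
Numerator: 500 = 500 + j0
Denominator: (j2) + 25 = 25 + j2
|N| = √(500² + 0²) ≈ 500, ∠N ≈ 0.00°
|D| = √(25² + 2²) ≈ 25.08, ∠D ≈ 4.57°
|G| = 500 / 25.08 ≈ 19.936
Gain = 20 log₁₀(19.936) ≈ 25.99 dB
∠G = 0.00° − 4.57° = -4.57°

26.0 dB, -4.6°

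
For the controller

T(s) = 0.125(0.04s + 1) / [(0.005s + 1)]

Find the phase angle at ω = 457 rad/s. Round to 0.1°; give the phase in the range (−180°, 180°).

20.5°

At ω = 457 rad/s:
zero (1 + j457·0.04) = 1 + j18.28 → |·| ≈ 18.307, ∠ ≈ 86.87°
pole (1 + j457·0.005) = 1 + j2.285 → |·| ≈ 2.4942, ∠ ≈ 66.36°
∠T = (86.87°) − (66.36°) = 20.51°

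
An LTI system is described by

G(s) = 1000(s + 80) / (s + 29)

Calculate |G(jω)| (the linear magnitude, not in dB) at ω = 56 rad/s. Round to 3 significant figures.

At s = jω = j56:
zero (s+80): 80 + j56 → |·| = √(80²+56²) = √9536 ≈ 97.652, ∠ = arctan(56/80) ≈ 34.99°
pole (s+29): 29 + j56 → |·| = √(29²+56²) = √3977 ≈ 63.063, ∠ = arctan(56/29) ≈ 62.62°
|G| = 1000 · 97.652 / 63.063 ≈ 1548.5

1.55e+03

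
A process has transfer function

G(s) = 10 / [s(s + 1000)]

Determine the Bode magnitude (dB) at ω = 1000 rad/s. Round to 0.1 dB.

At s = jω = j1000:
pole (s+1000): 1000 + j1000 → |·| = √(1000²+1000²) = √2000000 ≈ 1414.2, ∠ = arctan(1000/1000) ≈ 45.00°
pole at origin: |s| = 1000, ∠ = 90.00° (in denominator)
|G| = 10 / 1.4142e+06 ≈ 7.0711e-06
Gain = 20 log₁₀(7.0711e-06) ≈ -103.01 dB

-103.0 dB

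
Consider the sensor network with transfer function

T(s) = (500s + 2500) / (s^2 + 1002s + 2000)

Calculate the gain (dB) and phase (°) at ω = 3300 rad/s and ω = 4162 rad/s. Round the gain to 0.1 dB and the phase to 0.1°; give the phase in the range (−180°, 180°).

Substitute s = j3300:
Numerator: 500(j3300) + 2500 = 2500 + j1650000
Denominator: (j3300)^2 + 1002(j3300) + 2000 = -10888000 + j3306600
|N| = √(2500² + 1650000²) ≈ 1.65e+06, ∠N ≈ 89.91°
|D| = √(10888000² + 3306600²) ≈ 1.1379e+07, ∠D ≈ 163.11°
|T| = 1.65e+06 / 1.1379e+07 ≈ 0.145
Gain = 20 log₁₀(0.145) ≈ -16.77 dB
∠T = 89.91° − 163.11° = -73.20°

Substitute s = j4162:
Numerator: 500(j4162) + 2500 = 2500 + j2081000
Denominator: (j4162)^2 + 1002(j4162) + 2000 = -17320244 + j4170324
|N| = √(2500² + 2081000²) ≈ 2.081e+06, ∠N ≈ 89.93°
|D| = √(17320244² + 4170324²) ≈ 1.7815e+07, ∠D ≈ 166.46°
|T| = 2.081e+06 / 1.7815e+07 ≈ 0.11681
Gain = 20 log₁₀(0.11681) ≈ -18.65 dB
∠T = 89.93° − 166.46° = -76.53°

ω = 3300: -16.8 dB, -73.2°; ω = 4162: -18.7 dB, -76.5°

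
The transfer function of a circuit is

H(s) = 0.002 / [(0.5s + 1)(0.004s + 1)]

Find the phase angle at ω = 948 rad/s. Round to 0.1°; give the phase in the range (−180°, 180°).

At ω = 948 rad/s:
pole (1 + j948·0.5) = 1 + j474 → |·| ≈ 474, ∠ ≈ 89.88°
pole (1 + j948·0.004) = 1 + j3.792 → |·| ≈ 3.9216, ∠ ≈ 75.23°
∠H = (0°) − (89.88° + 75.23°) = -165.11°

-165.1°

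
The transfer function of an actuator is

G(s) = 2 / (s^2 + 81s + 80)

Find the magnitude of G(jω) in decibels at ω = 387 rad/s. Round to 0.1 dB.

Substitute s = j387:
Numerator: 2 = 2 + j0
Denominator: (j387)^2 + 81(j387) + 80 = -149689 + j31347
|N| = √(2² + 0²) ≈ 2, ∠N ≈ 0.00°
|D| = √(149689² + 31347²) ≈ 1.5294e+05, ∠D ≈ 168.17°
|G| = 2 / 1.5294e+05 ≈ 1.3077e-05
Gain = 20 log₁₀(1.3077e-05) ≈ -97.67 dB

-97.7 dB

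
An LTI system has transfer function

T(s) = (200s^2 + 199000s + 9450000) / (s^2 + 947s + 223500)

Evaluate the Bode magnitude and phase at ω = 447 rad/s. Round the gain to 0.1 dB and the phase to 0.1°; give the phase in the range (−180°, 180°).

46.9 dB, 22.1°

Substitute s = j447:
Numerator: 200(j447)^2 + 199000(j447) + 9450000 = -30511800 + j88953000
Denominator: (j447)^2 + 947(j447) + 223500 = 23691 + j423309
|N| = √(30511800² + 88953000²) ≈ 9.404e+07, ∠N ≈ 108.93°
|D| = √(23691² + 423309²) ≈ 4.2397e+05, ∠D ≈ 86.80°
|T| = 9.404e+07 / 4.2397e+05 ≈ 221.81
Gain = 20 log₁₀(221.81) ≈ 46.92 dB
∠T = 108.93° − 86.80° = 22.13°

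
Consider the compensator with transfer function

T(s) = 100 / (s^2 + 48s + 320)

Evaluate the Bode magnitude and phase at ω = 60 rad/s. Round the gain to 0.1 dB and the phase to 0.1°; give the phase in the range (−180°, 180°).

Substitute s = j60:
Numerator: 100 = 100 + j0
Denominator: (j60)^2 + 48(j60) + 320 = -3280 + j2880
|N| = √(100² + 0²) ≈ 100, ∠N ≈ 0.00°
|D| = √(3280² + 2880²) ≈ 4365, ∠D ≈ 138.72°
|T| = 100 / 4365 ≈ 0.02291
Gain = 20 log₁₀(0.02291) ≈ -32.80 dB
∠T = 0.00° − 138.72° = -138.72°

-32.8 dB, -138.7°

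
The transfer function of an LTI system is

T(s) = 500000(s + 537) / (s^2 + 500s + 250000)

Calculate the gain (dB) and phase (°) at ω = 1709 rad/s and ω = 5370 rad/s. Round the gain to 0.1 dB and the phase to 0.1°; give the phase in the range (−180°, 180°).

ω = 1709: 50.1 dB, -89.7°; ω = 5370: 39.5 dB, -90.3°

At s = jω = j1709:
zero (s+537): 537 + j1709 → |·| = √(537²+1709²) = √3209050 ≈ 1791.4, ∠ = arctan(1709/537) ≈ 72.56°
quadratic: (j1709)² + 500·j1709 + 250000 = -2670681 + j854500 → |·| ≈ 2.8041e+06, ∠ ≈ 162.26°
|T| = 500000 · 1791.4 / 2.8041e+06 ≈ 319.43
Gain = 20 log₁₀(319.43) ≈ 50.09 dB
∠T = 72.56° − 162.26° = -89.70°

At s = jω = j5370:
zero (s+537): 537 + j5370 → |·| = √(537²+5370²) = √29125269 ≈ 5396.8, ∠ = arctan(5370/537) ≈ 84.29°
quadratic: (j5370)² + 500·j5370 + 250000 = -28586900 + j2685000 → |·| ≈ 2.8713e+07, ∠ ≈ 174.63°
|T| = 500000 · 5396.8 / 2.8713e+07 ≈ 93.978
Gain = 20 log₁₀(93.978) ≈ 39.46 dB
∠T = 84.29° − 174.63° = -90.34°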